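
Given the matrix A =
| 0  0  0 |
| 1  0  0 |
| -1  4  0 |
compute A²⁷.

A is strictly triangular, hence nilpotent: A³ = 0, so A²⁷ = 0.

[[0, 0, 0], [0, 0, 0], [0, 0, 0]]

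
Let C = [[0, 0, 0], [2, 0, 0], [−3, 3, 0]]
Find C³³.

C is strictly triangular, hence nilpotent: C³ = 0, so C³³ = 0.

[[0, 0, 0], [0, 0, 0], [0, 0, 0]]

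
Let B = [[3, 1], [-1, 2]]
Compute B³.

B² = [[8, 5], [-5, 3]]
B³ = [[19, 18], [-18, 1]]

[[19, 18], [-18, 1]]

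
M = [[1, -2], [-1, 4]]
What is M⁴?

M² = [[3, -10], [-5, 18]]
M³ = [[13, -46], [-23, 82]]
M⁴ = [[59, -210], [-105, 374]]

[[59, -210], [-105, 374]]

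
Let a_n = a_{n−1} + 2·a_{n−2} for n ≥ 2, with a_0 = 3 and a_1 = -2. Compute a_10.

344

With companion matrix Q = [[1, 2], [1, 0]], [a_n, a_{n−1}]ᵀ = Q·[a_{n−1}, a_{n−2}]ᵀ, so [a_10, a_9]ᵀ = Q⁹·[a_1, a_0]ᵀ.
Q⁹ = [[341, 342], [171, 170]], giving [a_10, a_9]ᵀ = [[344], [168]].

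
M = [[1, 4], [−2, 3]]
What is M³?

[[−39, 20], [−10, −29]]

M² = [[−7, 16], [−8, 1]]
M³ = [[−39, 20], [−10, −29]]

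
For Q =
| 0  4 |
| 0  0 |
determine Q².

Q is strictly triangular, hence nilpotent: Q² = 0, so Q² = 0.

[[0, 0], [0, 0]]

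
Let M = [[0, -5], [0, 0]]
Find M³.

M is strictly triangular, hence nilpotent: M² = 0, so M³ = 0.

[[0, 0], [0, 0]]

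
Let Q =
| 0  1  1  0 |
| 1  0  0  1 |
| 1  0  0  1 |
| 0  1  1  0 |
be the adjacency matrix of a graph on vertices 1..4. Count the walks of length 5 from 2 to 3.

0

The number of length-5 walks from vertex 2 to vertex 3 is entry (2,3) of Q^5, where Q is the adjacency matrix.
Q^2 = [[2, 0, 0, 2], [0, 2, 2, 0], [0, 2, 2, 0], [2, 0, 0, 2]]
Q^3 = [[0, 4, 4, 0], [4, 0, 0, 4], [4, 0, 0, 4], [0, 4, 4, 0]]
Q^4 = [[8, 0, 0, 8], [0, 8, 8, 0], [0, 8, 8, 0], [8, 0, 0, 8]]
Q^5 = [[0, 16, 16, 0], [16, 0, 0, 16], [16, 0, 0, 16], [0, 16, 16, 0]]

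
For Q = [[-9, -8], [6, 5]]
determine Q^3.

[[-105, -104], [78, 77]]

tr Q = -4 and det Q = 3, so the characteristic polynomial is λ² − (-4)λ + (3) with roots -3 and -1.
Eigenvectors give P = [[4, -1], [-3, 1]] with P⁻¹ = [[1, 1], [3, 4]], and Q = P·diag(-3, -1)·P⁻¹.
Then Q^3 = P·diag(-27, -1)·P⁻¹ = [[-108, 1], [81, -1]] · [[1, 1], [3, 4]] = [[-105, -104], [78, 77]].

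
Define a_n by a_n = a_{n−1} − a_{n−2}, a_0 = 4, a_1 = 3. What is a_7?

With companion matrix Q = [[1, −1], [1, 0]], [a_n, a_{n−1}]ᵀ = Q·[a_{n−1}, a_{n−2}]ᵀ, so [a_7, a_6]ᵀ = Q⁶·[a_1, a_0]ᵀ.
Q⁶ = [[1, 0], [0, 1]], giving [a_7, a_6]ᵀ = [[3], [4]].

3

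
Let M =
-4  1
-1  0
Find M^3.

[[-56, 15], [-15, 4]]

M^2 = [[15, -4], [4, -1]]
M^3 = [[-56, 15], [-15, 4]]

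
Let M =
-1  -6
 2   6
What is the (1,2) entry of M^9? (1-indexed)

-115026

tr M = 5 and det M = 6, so the characteristic polynomial is λ² − (5)λ + (6) with roots 2 and 3.
Eigenvectors give P = [[2, -3], [-1, 2]] with P⁻¹ = [[2, 3], [1, 2]], and M = P·diag(2, 3)·P⁻¹.
Then M^9 = P·diag(512, 19683)·P⁻¹ = [[1024, -59049], [-512, 39366]] · [[2, 3], [1, 2]] = [[-57001, -115026], [38342, 77196]].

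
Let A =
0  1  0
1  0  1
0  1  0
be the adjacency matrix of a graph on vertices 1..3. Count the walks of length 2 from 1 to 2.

The number of length-2 walks from vertex 1 to vertex 2 is entry (1,2) of A², where A is the adjacency matrix.
A² = [[1, 0, 1], [0, 2, 0], [1, 0, 1]]

0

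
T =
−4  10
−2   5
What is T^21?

T² = T (a projection; rank 1, trace 1), so T^21 = T.

[[−4, 10], [−2, 5]]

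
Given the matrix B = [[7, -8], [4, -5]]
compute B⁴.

[[161, -160], [80, -79]]

tr B = 2 and det B = -3, so the characteristic polynomial is λ² − (2)λ + (-3) with roots 3 and -1.
Eigenvectors give P = [[-2, 1], [-1, 1]] with P⁻¹ = [[-1, 1], [-1, 2]], and B = P·diag(3, -1)·P⁻¹.
Then B⁴ = P·diag(81, 1)·P⁻¹ = [[-162, 1], [-81, 1]] · [[-1, 1], [-1, 2]] = [[161, -160], [80, -79]].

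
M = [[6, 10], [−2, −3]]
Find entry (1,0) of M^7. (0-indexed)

−254

tr M = 3 and det M = 2, so the characteristic polynomial is λ² − (3)λ + (2) with roots 2 and 1.
Eigenvectors give P = [[−5, −2], [2, 1]] with P⁻¹ = [[−1, −2], [2, 5]], and M = P·diag(2, 1)·P⁻¹.
Then M^7 = P·diag(128, 1)·P⁻¹ = [[−640, −2], [256, 1]] · [[−1, −2], [2, 5]] = [[636, 1270], [−254, −507]].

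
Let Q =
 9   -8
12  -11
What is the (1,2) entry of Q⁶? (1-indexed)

1456

tr Q = -2 and det Q = -3, so the characteristic polynomial is λ² − (-2)λ + (-3) with roots 1 and -3.
Eigenvectors give P = [[1, -2], [1, -3]] with P⁻¹ = [[3, -2], [1, -1]], and Q = P·diag(1, -3)·P⁻¹.
Then Q⁶ = P·diag(1, 729)·P⁻¹ = [[1, -1458], [1, -2187]] · [[3, -2], [1, -1]] = [[-1455, 1456], [-2184, 2185]].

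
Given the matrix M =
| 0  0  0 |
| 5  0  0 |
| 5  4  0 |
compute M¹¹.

[[0, 0, 0], [0, 0, 0], [0, 0, 0]]

M is strictly triangular, hence nilpotent: M³ = 0, so M¹¹ = 0.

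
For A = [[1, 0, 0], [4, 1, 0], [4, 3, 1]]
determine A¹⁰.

[[1, 0, 0], [40, 1, 0], [580, 30, 1]]

A = I + N where N = [[0, 0, 0], [4, 0, 0], [4, 3, 0]] is strictly lower-triangular, so N³ = 0.
(I + N)¹⁰ = I + 10·N + 45·N² = [[1, 0, 0], [40, 1, 0], [580, 30, 1]].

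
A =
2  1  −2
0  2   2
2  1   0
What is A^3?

A^2 = [[0, 2, −2], [4, 6, 4], [4, 4, −2]]
A^3 = [[−4, 2, 4], [16, 20, 4], [4, 10, 0]]

[[−4, 2, 4], [16, 20, 4], [4, 10, 0]]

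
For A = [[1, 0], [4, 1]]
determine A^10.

[[1, 0], [40, 1]]

A = I + N where N = [[0, 0], [4, 0]] is strictly lower-triangular, so N^2 = 0.
(I + N)^10 = I + 10·N = [[1, 0], [40, 1]].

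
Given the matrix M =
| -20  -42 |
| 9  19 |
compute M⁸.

[[1786, 3570], [-765, -1529]]

tr M = -1 and det M = -2, so the characteristic polynomial is λ² − (-1)λ + (-2) with roots 1 and -2.
Eigenvectors give P = [[-2, 7], [1, -3]] with P⁻¹ = [[3, 7], [1, 2]], and M = P·diag(1, -2)·P⁻¹.
Then M⁸ = P·diag(1, 256)·P⁻¹ = [[-2, 1792], [1, -768]] · [[3, 7], [1, 2]] = [[1786, 3570], [-765, -1529]].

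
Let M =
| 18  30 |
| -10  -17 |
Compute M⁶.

[[2724, 3990], [-1330, -1931]]

tr M = 1 and det M = -6, so the characteristic polynomial is λ² − (1)λ + (-6) with roots -2 and 3.
Eigenvectors give P = [[-3, -2], [2, 1]] with P⁻¹ = [[1, 2], [-2, -3]], and M = P·diag(-2, 3)·P⁻¹.
Then M⁶ = P·diag(64, 729)·P⁻¹ = [[-192, -1458], [128, 729]] · [[1, 2], [-2, -3]] = [[2724, 3990], [-1330, -1931]].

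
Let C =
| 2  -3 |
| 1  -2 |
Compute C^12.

[[1, 0], [0, 1]]

C² = I (check: tr C = 0 and det C = -1), so C^12 = I since 12 is even.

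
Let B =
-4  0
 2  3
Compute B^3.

B^2 = [[16, 0], [-2, 9]]
B^3 = [[-64, 0], [26, 27]]

[[-64, 0], [26, 27]]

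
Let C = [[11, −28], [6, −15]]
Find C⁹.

[[118091, −275548], [59046, −137775]]

tr C = −4 and det C = 3, so the characteristic polynomial is λ² − (−4)λ + (3) with roots −3 and −1.
Eigenvectors give P = [[2, 7], [1, 3]] with P⁻¹ = [[−3, 7], [1, −2]], and C = P·diag(−3, −1)·P⁻¹.
Then C⁹ = P·diag(−19683, −1)·P⁻¹ = [[−39366, −7], [−19683, −3]] · [[−3, 7], [1, −2]] = [[118091, −275548], [59046, −137775]].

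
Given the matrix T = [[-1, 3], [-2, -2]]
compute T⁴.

[[-29, 63], [-42, -50]]

T² = [[-5, -9], [6, -2]]
T³ = [[23, 3], [-2, 22]]
T⁴ = [[-29, 63], [-42, -50]]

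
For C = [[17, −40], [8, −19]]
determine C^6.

tr C = −2 and det C = −3, so the characteristic polynomial is λ² − (−2)λ + (−3) with roots −3 and 1.
Eigenvectors give P = [[2, 5], [1, 2]] with P⁻¹ = [[−2, 5], [1, −2]], and C = P·diag(−3, 1)·P⁻¹.
Then C^6 = P·diag(729, 1)·P⁻¹ = [[1458, 5], [729, 2]] · [[−2, 5], [1, −2]] = [[−2911, 7280], [−1456, 3641]].

[[−2911, 7280], [−1456, 3641]]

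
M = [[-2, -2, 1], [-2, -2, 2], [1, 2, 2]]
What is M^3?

M^2 = [[9, 10, -4], [10, 12, -2], [-4, -2, 9]]
M^3 = [[-42, -46, 21], [-46, -48, 30], [21, 30, 10]]

[[-42, -46, 21], [-46, -48, 30], [21, 30, 10]]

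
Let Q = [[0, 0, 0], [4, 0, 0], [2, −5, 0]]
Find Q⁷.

Q is strictly triangular, hence nilpotent: Q³ = 0, so Q⁷ = 0.

[[0, 0, 0], [0, 0, 0], [0, 0, 0]]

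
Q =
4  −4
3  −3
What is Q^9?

[[4, −4], [3, −3]]

Q² = Q (a projection; rank 1, trace 1), so Q^9 = Q.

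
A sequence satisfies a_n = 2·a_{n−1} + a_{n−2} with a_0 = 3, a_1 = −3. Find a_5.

With companion matrix B = [[2, 1], [1, 0]], [a_n, a_{n−1}]ᵀ = B·[a_{n−1}, a_{n−2}]ᵀ, so [a_5, a_4]ᵀ = B^4·[a_1, a_0]ᵀ.
B^4 = [[29, 12], [12, 5]], giving [a_5, a_4]ᵀ = [[−51], [−21]].

−51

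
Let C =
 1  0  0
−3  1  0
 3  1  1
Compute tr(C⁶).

3

C = I + N where N = [[0, 0, 0], [−3, 0, 0], [3, 1, 0]] is strictly lower-triangular, so N³ = 0.
(I + N)⁶ = I + 6·N + 15·N² = [[1, 0, 0], [−18, 1, 0], [−27, 6, 1]].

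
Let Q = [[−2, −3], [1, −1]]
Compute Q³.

Q² = [[1, 9], [−3, −2]]
Q³ = [[7, −12], [4, 11]]

[[7, −12], [4, 11]]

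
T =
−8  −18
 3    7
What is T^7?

tr T = −1 and det T = −2, so the characteristic polynomial is λ² − (−1)λ + (−2) with roots −2 and 1.
Eigenvectors give P = [[3, 2], [−1, −1]] with P⁻¹ = [[1, 2], [−1, −3]], and T = P·diag(−2, 1)·P⁻¹.
Then T^7 = P·diag(−128, 1)·P⁻¹ = [[−384, 2], [128, −1]] · [[1, 2], [−1, −3]] = [[−386, −774], [129, 259]].

[[−386, −774], [129, 259]]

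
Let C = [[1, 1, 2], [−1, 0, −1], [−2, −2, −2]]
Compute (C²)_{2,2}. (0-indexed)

2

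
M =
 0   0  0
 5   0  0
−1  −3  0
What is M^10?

M is strictly triangular, hence nilpotent: M^3 = 0, so M^10 = 0.

[[0, 0, 0], [0, 0, 0], [0, 0, 0]]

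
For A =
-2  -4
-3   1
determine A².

[[16, 4], [3, 13]]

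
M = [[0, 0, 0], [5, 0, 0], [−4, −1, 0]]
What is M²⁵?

[[0, 0, 0], [0, 0, 0], [0, 0, 0]]

M is strictly triangular, hence nilpotent: M³ = 0, so M²⁵ = 0.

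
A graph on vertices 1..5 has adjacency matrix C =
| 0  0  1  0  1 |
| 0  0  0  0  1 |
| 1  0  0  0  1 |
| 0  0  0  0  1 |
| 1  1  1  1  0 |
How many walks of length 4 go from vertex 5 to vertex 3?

7

The number of length-4 walks from vertex 5 to vertex 3 is entry (5,3) of C^4, where C is the adjacency matrix.
C^2 = [[2, 1, 1, 1, 1], [1, 1, 1, 1, 0], [1, 1, 2, 1, 1], [1, 1, 1, 1, 0], [1, 0, 1, 0, 4]]
C^3 = [[2, 1, 3, 1, 5], [1, 0, 1, 0, 4], [3, 1, 2, 1, 5], [1, 0, 1, 0, 4], [5, 4, 5, 4, 2]]
C^4 = [[8, 5, 7, 5, 7], [5, 4, 5, 4, 2], [7, 5, 8, 5, 7], [5, 4, 5, 4, 2], [7, 2, 7, 2, 18]]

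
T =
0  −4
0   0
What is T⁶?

[[0, 0], [0, 0]]

T is strictly triangular, hence nilpotent: T² = 0, so T⁶ = 0.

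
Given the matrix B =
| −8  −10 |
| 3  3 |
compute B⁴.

tr B = −5 and det B = 6, so the characteristic polynomial is λ² − (−5)λ + (6) with roots −2 and −3.
Eigenvectors give P = [[−5, 2], [3, −1]] with P⁻¹ = [[1, 2], [3, 5]], and B = P·diag(−2, −3)·P⁻¹.
Then B⁴ = P·diag(16, 81)·P⁻¹ = [[−80, 162], [48, −81]] · [[1, 2], [3, 5]] = [[406, 650], [−195, −309]].

[[406, 650], [−195, −309]]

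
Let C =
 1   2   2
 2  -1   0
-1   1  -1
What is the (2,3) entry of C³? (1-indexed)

-4

C² = [[3, 2, 0], [0, 5, 4], [2, -4, -1]]
C³ = [[7, 4, 6], [6, -1, -4], [-5, 7, 5]]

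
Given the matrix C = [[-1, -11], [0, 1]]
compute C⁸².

[[1, 0], [0, 1]]

C² = I (check: tr C = 0 and det C = -1), so C⁸² = I since 82 is even.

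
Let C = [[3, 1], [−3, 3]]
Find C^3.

C^2 = [[6, 6], [−18, 6]]
C^3 = [[0, 24], [−72, 0]]

[[0, 24], [−72, 0]]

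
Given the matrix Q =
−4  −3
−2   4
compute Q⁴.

Q² = [[22, 0], [0, 22]]
Q³ = [[−88, −66], [−44, 88]]
Q⁴ = [[484, 0], [0, 484]]

[[484, 0], [0, 484]]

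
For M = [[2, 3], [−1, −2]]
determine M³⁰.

[[1, 0], [0, 1]]

M² = I (check: tr M = 0 and det M = −1), so M³⁰ = I since 30 is even.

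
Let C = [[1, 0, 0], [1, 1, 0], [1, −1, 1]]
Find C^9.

[[1, 0, 0], [9, 1, 0], [−27, −9, 1]]

C = I + N where N = [[0, 0, 0], [1, 0, 0], [1, −1, 0]] is strictly lower-triangular, so N^3 = 0.
(I + N)^9 = I + 9·N + 36·N^2 = [[1, 0, 0], [9, 1, 0], [−27, −9, 1]].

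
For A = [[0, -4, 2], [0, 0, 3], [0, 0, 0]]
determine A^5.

A is strictly triangular, hence nilpotent: A^3 = 0, so A^5 = 0.

[[0, 0, 0], [0, 0, 0], [0, 0, 0]]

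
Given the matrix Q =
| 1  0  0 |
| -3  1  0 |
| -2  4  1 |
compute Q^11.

[[1, 0, 0], [-33, 1, 0], [-682, 44, 1]]

Q = I + N where N = [[0, 0, 0], [-3, 0, 0], [-2, 4, 0]] is strictly lower-triangular, so N^3 = 0.
(I + N)^11 = I + 11·N + 55·N^2 = [[1, 0, 0], [-33, 1, 0], [-682, 44, 1]].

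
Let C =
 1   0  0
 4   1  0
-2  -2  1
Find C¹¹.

[[1, 0, 0], [44, 1, 0], [-462, -22, 1]]

C = I + N where N = [[0, 0, 0], [4, 0, 0], [-2, -2, 0]] is strictly lower-triangular, so N³ = 0.
(I + N)¹¹ = I + 11·N + 55·N² = [[1, 0, 0], [44, 1, 0], [-462, -22, 1]].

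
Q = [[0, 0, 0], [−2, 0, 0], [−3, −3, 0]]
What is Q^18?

[[0, 0, 0], [0, 0, 0], [0, 0, 0]]

Q is strictly triangular, hence nilpotent: Q^3 = 0, so Q^18 = 0.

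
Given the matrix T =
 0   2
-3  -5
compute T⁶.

tr T = -5 and det T = 6, so the characteristic polynomial is λ² − (-5)λ + (6) with roots -2 and -3.
Eigenvectors give P = [[-1, -2], [1, 3]] with P⁻¹ = [[-3, -2], [1, 1]], and T = P·diag(-2, -3)·P⁻¹.
Then T⁶ = P·diag(64, 729)·P⁻¹ = [[-64, -1458], [64, 2187]] · [[-3, -2], [1, 1]] = [[-1266, -1330], [1995, 2059]].

[[-1266, -1330], [1995, 2059]]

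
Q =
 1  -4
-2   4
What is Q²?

[[9, -20], [-10, 24]]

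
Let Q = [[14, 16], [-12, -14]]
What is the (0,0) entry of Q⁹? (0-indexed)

tr Q = 0 and det Q = -4, so the characteristic polynomial is λ² − (0)λ + (-4) with roots 2 and -2.
Eigenvectors give P = [[-4, 1], [3, -1]] with P⁻¹ = [[-1, -1], [-3, -4]], and Q = P·diag(2, -2)·P⁻¹.
Then Q⁹ = P·diag(512, -512)·P⁻¹ = [[-2048, -512], [1536, 512]] · [[-1, -1], [-3, -4]] = [[3584, 4096], [-3072, -3584]].

3584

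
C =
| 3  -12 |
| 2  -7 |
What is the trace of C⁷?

-2188

tr C = -4 and det C = 3, so the characteristic polynomial is λ² − (-4)λ + (3) with roots -1 and -3.
Eigenvectors give P = [[3, -2], [1, -1]] with P⁻¹ = [[1, -2], [1, -3]], and C = P·diag(-1, -3)·P⁻¹.
Then C⁷ = P·diag(-1, -2187)·P⁻¹ = [[-3, 4374], [-1, 2187]] · [[1, -2], [1, -3]] = [[4371, -13116], [2186, -6559]].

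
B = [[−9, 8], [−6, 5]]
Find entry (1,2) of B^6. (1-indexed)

tr B = −4 and det B = 3, so the characteristic polynomial is λ² − (−4)λ + (3) with roots −1 and −3.
Eigenvectors give P = [[−1, 4], [−1, 3]] with P⁻¹ = [[3, −4], [1, −1]], and B = P·diag(−1, −3)·P⁻¹.
Then B^6 = P·diag(1, 729)·P⁻¹ = [[−1, 2916], [−1, 2187]] · [[3, −4], [1, −1]] = [[2913, −2912], [2184, −2183]].

−2912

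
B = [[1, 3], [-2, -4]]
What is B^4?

[[-29, -45], [30, 46]]

tr B = -3 and det B = 2, so the characteristic polynomial is λ² − (-3)λ + (2) with roots -1 and -2.
Eigenvectors give P = [[3, -1], [-2, 1]] with P⁻¹ = [[1, 1], [2, 3]], and B = P·diag(-1, -2)·P⁻¹.
Then B^4 = P·diag(1, 16)·P⁻¹ = [[3, -16], [-2, 16]] · [[1, 1], [2, 3]] = [[-29, -45], [30, 46]].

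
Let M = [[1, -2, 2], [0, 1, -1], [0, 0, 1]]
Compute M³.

M = I + N where N = [[0, -2, 2], [0, 0, -1], [0, 0, 0]] is strictly upper-triangular, so N³ = 0.
(I + N)³ = I + 3·N + 3·N² = [[1, -6, 12], [0, 1, -3], [0, 0, 1]].

[[1, -6, 12], [0, 1, -3], [0, 0, 1]]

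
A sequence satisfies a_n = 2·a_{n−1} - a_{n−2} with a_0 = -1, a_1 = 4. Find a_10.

With companion matrix Q = [[2, -1], [1, 0]], [a_n, a_{n−1}]ᵀ = Q·[a_{n−1}, a_{n−2}]ᵀ, so [a_10, a_9]ᵀ = Q^9·[a_1, a_0]ᵀ.
Q^9 = [[10, -9], [9, -8]], giving [a_10, a_9]ᵀ = [[49], [44]].

49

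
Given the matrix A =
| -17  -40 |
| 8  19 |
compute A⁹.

tr A = 2 and det A = -3, so the characteristic polynomial is λ² − (2)λ + (-3) with roots 3 and -1.
Eigenvectors give P = [[2, 5], [-1, -2]] with P⁻¹ = [[-2, -5], [1, 2]], and A = P·diag(3, -1)·P⁻¹.
Then A⁹ = P·diag(19683, -1)·P⁻¹ = [[39366, -5], [-19683, 2]] · [[-2, -5], [1, 2]] = [[-78737, -196840], [39368, 98419]].

[[-78737, -196840], [39368, 98419]]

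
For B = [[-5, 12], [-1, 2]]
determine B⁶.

[[253, -756], [63, -188]]

tr B = -3 and det B = 2, so the characteristic polynomial is λ² − (-3)λ + (2) with roots -1 and -2.
Eigenvectors give P = [[3, 4], [1, 1]] with P⁻¹ = [[-1, 4], [1, -3]], and B = P·diag(-1, -2)·P⁻¹.
Then B⁶ = P·diag(1, 64)·P⁻¹ = [[3, 256], [1, 64]] · [[-1, 4], [1, -3]] = [[253, -756], [63, -188]].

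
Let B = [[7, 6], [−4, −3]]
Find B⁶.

[[2185, 2184], [−1456, −1455]]

tr B = 4 and det B = 3, so the characteristic polynomial is λ² − (4)λ + (3) with roots 3 and 1.
Eigenvectors give P = [[−3, 1], [2, −1]] with P⁻¹ = [[−1, −1], [−2, −3]], and B = P·diag(3, 1)·P⁻¹.
Then B⁶ = P·diag(729, 1)·P⁻¹ = [[−2187, 1], [1458, −1]] · [[−1, −1], [−2, −3]] = [[2185, 2184], [−1456, −1455]].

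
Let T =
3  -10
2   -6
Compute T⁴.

tr T = -3 and det T = 2, so the characteristic polynomial is λ² − (-3)λ + (2) with roots -2 and -1.
Eigenvectors give P = [[-2, 5], [-1, 2]] with P⁻¹ = [[2, -5], [1, -2]], and T = P·diag(-2, -1)·P⁻¹.
Then T⁴ = P·diag(16, 1)·P⁻¹ = [[-32, 5], [-16, 2]] · [[2, -5], [1, -2]] = [[-59, 150], [-30, 76]].

[[-59, 150], [-30, 76]]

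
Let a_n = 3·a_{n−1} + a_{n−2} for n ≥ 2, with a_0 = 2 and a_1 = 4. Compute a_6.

With companion matrix T = [[3, 1], [1, 0]], [a_n, a_{n−1}]ᵀ = T·[a_{n−1}, a_{n−2}]ᵀ, so [a_6, a_5]ᵀ = T⁵·[a_1, a_0]ᵀ.
T⁵ = [[360, 109], [109, 33]], giving [a_6, a_5]ᵀ = [[1658], [502]].

1658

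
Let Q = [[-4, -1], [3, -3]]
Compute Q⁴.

[[22, 133], [-399, -111]]

Q² = [[13, 7], [-21, 6]]
Q³ = [[-31, -34], [102, 3]]
Q⁴ = [[22, 133], [-399, -111]]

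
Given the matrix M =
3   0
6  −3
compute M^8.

[[6561, 0], [0, 6561]]

tr M = 0 and det M = −9, so the characteristic polynomial is λ² − (0)λ + (−9) with roots −3 and 3.
Eigenvectors give P = [[0, 1], [−1, 1]] with P⁻¹ = [[1, −1], [1, 0]], and M = P·diag(−3, 3)·P⁻¹.
Then M^8 = P·diag(6561, 6561)·P⁻¹ = [[0, 6561], [−6561, 6561]] · [[1, −1], [1, 0]] = [[6561, 0], [0, 6561]].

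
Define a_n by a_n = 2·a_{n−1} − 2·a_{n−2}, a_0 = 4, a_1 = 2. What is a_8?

64

With companion matrix C = [[2, −2], [1, 0]], [a_n, a_{n−1}]ᵀ = C·[a_{n−1}, a_{n−2}]ᵀ, so [a_8, a_7]ᵀ = C⁷·[a_1, a_0]ᵀ.
C⁷ = [[0, 16], [−8, 16]], giving [a_8, a_7]ᵀ = [[64], [48]].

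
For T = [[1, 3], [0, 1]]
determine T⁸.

[[1, 24], [0, 1]]

T = I + N where N = [[0, 3], [0, 0]] is strictly upper-triangular, so N² = 0.
(I + N)⁸ = I + 8·N = [[1, 24], [0, 1]].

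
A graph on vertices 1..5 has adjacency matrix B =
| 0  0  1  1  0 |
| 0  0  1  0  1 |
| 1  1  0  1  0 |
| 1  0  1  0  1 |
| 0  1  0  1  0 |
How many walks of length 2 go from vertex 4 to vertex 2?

The number of length-2 walks from vertex 4 to vertex 2 is entry (4,2) of B², where B is the adjacency matrix.
B² = [[2, 1, 1, 1, 1], [1, 2, 0, 2, 0], [1, 0, 3, 1, 2], [1, 2, 1, 3, 0], [1, 0, 2, 0, 2]]

2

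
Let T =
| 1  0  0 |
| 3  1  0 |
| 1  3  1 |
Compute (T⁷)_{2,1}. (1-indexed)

21

T = I + N where N = [[0, 0, 0], [3, 0, 0], [1, 3, 0]] is strictly lower-triangular, so N³ = 0.
(I + N)⁷ = I + 7·N + 21·N² = [[1, 0, 0], [21, 1, 0], [196, 21, 1]].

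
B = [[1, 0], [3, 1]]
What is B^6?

B = I + N where N = [[0, 0], [3, 0]] is strictly lower-triangular, so N^2 = 0.
(I + N)^6 = I + 6·N = [[1, 0], [18, 1]].

[[1, 0], [18, 1]]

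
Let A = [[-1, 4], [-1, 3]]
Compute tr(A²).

2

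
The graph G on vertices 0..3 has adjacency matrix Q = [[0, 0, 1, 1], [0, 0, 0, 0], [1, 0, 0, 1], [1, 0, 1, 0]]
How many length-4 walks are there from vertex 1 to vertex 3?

0

The number of length-4 walks from vertex 1 to vertex 3 is entry (1,3) of Q^4, where Q is the adjacency matrix.
Q^2 = [[2, 0, 1, 1], [0, 0, 0, 0], [1, 0, 2, 1], [1, 0, 1, 2]]
Q^3 = [[2, 0, 3, 3], [0, 0, 0, 0], [3, 0, 2, 3], [3, 0, 3, 2]]
Q^4 = [[6, 0, 5, 5], [0, 0, 0, 0], [5, 0, 6, 5], [5, 0, 5, 6]]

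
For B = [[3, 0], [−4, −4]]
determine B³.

[[27, 0], [−52, −64]]

B² = [[9, 0], [4, 16]]
B³ = [[27, 0], [−52, −64]]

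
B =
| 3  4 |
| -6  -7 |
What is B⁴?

[[-159, -160], [240, 241]]

tr B = -4 and det B = 3, so the characteristic polynomial is λ² − (-4)λ + (3) with roots -1 and -3.
Eigenvectors give P = [[-1, -2], [1, 3]] with P⁻¹ = [[-3, -2], [1, 1]], and B = P·diag(-1, -3)·P⁻¹.
Then B⁴ = P·diag(1, 81)·P⁻¹ = [[-1, -162], [1, 243]] · [[-3, -2], [1, 1]] = [[-159, -160], [240, 241]].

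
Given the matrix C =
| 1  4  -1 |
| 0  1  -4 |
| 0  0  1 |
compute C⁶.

C = I + N where N = [[0, 4, -1], [0, 0, -4], [0, 0, 0]] is strictly upper-triangular, so N³ = 0.
(I + N)⁶ = I + 6·N + 15·N² = [[1, 24, -246], [0, 1, -24], [0, 0, 1]].

[[1, 24, -246], [0, 1, -24], [0, 0, 1]]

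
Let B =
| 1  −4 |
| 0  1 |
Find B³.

[[1, −12], [0, 1]]

B = I + N where N = [[0, −4], [0, 0]] is strictly upper-triangular, so N² = 0.
(I + N)³ = I + 3·N = [[1, −12], [0, 1]].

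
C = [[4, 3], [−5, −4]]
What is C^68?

[[1, 0], [0, 1]]

C² = I (check: tr C = 0 and det C = −1), so C^68 = I since 68 is even.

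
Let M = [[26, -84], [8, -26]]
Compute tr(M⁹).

0

tr M = 0 and det M = -4, so the characteristic polynomial is λ² − (0)λ + (-4) with roots 2 and -2.
Eigenvectors give P = [[7, 3], [2, 1]] with P⁻¹ = [[1, -3], [-2, 7]], and M = P·diag(2, -2)·P⁻¹.
Then M⁹ = P·diag(512, -512)·P⁻¹ = [[3584, -1536], [1024, -512]] · [[1, -3], [-2, 7]] = [[6656, -21504], [2048, -6656]].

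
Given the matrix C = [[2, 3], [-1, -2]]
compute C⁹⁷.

C² = I (check: tr C = 0 and det C = -1), so C⁹⁷ = C since 97 is odd.

[[2, 3], [-1, -2]]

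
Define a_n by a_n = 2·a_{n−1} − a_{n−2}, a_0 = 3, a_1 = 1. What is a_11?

−19

With companion matrix T = [[2, −1], [1, 0]], [a_n, a_{n−1}]ᵀ = T·[a_{n−1}, a_{n−2}]ᵀ, so [a_11, a_10]ᵀ = T¹⁰·[a_1, a_0]ᵀ.
T¹⁰ = [[11, −10], [10, −9]], giving [a_11, a_10]ᵀ = [[−19], [−17]].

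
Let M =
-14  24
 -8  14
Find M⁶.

[[64, 0], [0, 64]]

tr M = 0 and det M = -4, so the characteristic polynomial is λ² − (0)λ + (-4) with roots 2 and -2.
Eigenvectors give P = [[3, 2], [2, 1]] with P⁻¹ = [[-1, 2], [2, -3]], and M = P·diag(2, -2)·P⁻¹.
Then M⁶ = P·diag(64, 64)·P⁻¹ = [[192, 128], [128, 64]] · [[-1, 2], [2, -3]] = [[64, 0], [0, 64]].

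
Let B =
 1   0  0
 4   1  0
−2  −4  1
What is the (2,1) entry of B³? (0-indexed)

−12

B = I + N where N = [[0, 0, 0], [4, 0, 0], [−2, −4, 0]] is strictly lower-triangular, so N³ = 0.
(I + N)³ = I + 3·N + 3·N² = [[1, 0, 0], [12, 1, 0], [−54, −12, 1]].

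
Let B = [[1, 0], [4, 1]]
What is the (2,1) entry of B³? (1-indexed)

12

B = I + N where N = [[0, 0], [4, 0]] is strictly lower-triangular, so N² = 0.
(I + N)³ = I + 3·N = [[1, 0], [12, 1]].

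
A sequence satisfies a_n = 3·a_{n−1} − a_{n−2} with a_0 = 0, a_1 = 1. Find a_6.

144

With companion matrix Q = [[3, −1], [1, 0]], [a_n, a_{n−1}]ᵀ = Q·[a_{n−1}, a_{n−2}]ᵀ, so [a_6, a_5]ᵀ = Q⁵·[a_1, a_0]ᵀ.
Q⁵ = [[144, −55], [55, −21]], giving [a_6, a_5]ᵀ = [[144], [55]].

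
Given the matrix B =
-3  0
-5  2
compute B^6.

tr B = -1 and det B = -6, so the characteristic polynomial is λ² − (-1)λ + (-6) with roots -3 and 2.
Eigenvectors give P = [[1, 0], [1, -1]] with P⁻¹ = [[1, 0], [1, -1]], and B = P·diag(-3, 2)·P⁻¹.
Then B^6 = P·diag(729, 64)·P⁻¹ = [[729, 0], [729, -64]] · [[1, 0], [1, -1]] = [[729, 0], [665, 64]].

[[729, 0], [665, 64]]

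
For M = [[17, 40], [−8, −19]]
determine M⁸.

[[−26239, −65600], [13120, 32801]]

tr M = −2 and det M = −3, so the characteristic polynomial is λ² − (−2)λ + (−3) with roots 1 and −3.
Eigenvectors give P = [[5, −2], [−2, 1]] with P⁻¹ = [[1, 2], [2, 5]], and M = P·diag(1, −3)·P⁻¹.
Then M⁸ = P·diag(1, 6561)·P⁻¹ = [[5, −13122], [−2, 6561]] · [[1, 2], [2, 5]] = [[−26239, −65600], [13120, 32801]].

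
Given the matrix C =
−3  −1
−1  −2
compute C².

[[10, 5], [5, 5]]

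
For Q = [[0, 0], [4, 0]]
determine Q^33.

[[0, 0], [0, 0]]

Q is strictly triangular, hence nilpotent: Q^2 = 0, so Q^33 = 0.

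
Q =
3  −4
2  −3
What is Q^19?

[[3, −4], [2, −3]]

Q² = I (check: tr Q = 0 and det Q = −1), so Q^19 = Q since 19 is odd.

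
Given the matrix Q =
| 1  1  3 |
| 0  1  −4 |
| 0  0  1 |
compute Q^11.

[[1, 11, −187], [0, 1, −44], [0, 0, 1]]

Q = I + N where N = [[0, 1, 3], [0, 0, −4], [0, 0, 0]] is strictly upper-triangular, so N^3 = 0.
(I + N)^11 = I + 11·N + 55·N^2 = [[1, 11, −187], [0, 1, −44], [0, 0, 1]].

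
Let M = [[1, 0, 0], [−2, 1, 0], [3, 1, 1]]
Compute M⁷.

M = I + N where N = [[0, 0, 0], [−2, 0, 0], [3, 1, 0]] is strictly lower-triangular, so N³ = 0.
(I + N)⁷ = I + 7·N + 21·N² = [[1, 0, 0], [−14, 1, 0], [−21, 7, 1]].

[[1, 0, 0], [−14, 1, 0], [−21, 7, 1]]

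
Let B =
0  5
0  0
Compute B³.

[[0, 0], [0, 0]]

B is strictly triangular, hence nilpotent: B² = 0, so B³ = 0.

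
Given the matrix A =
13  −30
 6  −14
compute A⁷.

tr A = −1 and det A = −2, so the characteristic polynomial is λ² − (−1)λ + (−2) with roots −2 and 1.
Eigenvectors give P = [[2, 5], [1, 2]] with P⁻¹ = [[−2, 5], [1, −2]], and A = P·diag(−2, 1)·P⁻¹.
Then A⁷ = P·diag(−128, 1)·P⁻¹ = [[−256, 5], [−128, 2]] · [[−2, 5], [1, −2]] = [[517, −1290], [258, −644]].

[[517, −1290], [258, −644]]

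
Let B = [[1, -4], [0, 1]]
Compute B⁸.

B = I + N where N = [[0, -4], [0, 0]] is strictly upper-triangular, so N² = 0.
(I + N)⁸ = I + 8·N = [[1, -32], [0, 1]].

[[1, -32], [0, 1]]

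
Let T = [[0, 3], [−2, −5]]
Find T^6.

tr T = −5 and det T = 6, so the characteristic polynomial is λ² − (−5)λ + (6) with roots −2 and −3.
Eigenvectors give P = [[3, 1], [−2, −1]] with P⁻¹ = [[1, 1], [−2, −3]], and T = P·diag(−2, −3)·P⁻¹.
Then T^6 = P·diag(64, 729)·P⁻¹ = [[192, 729], [−128, −729]] · [[1, 1], [−2, −3]] = [[−1266, −1995], [1330, 2059]].

[[−1266, −1995], [1330, 2059]]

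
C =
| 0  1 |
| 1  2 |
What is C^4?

[[5, 12], [12, 29]]

C^2 = [[1, 2], [2, 5]]
C^3 = [[2, 5], [5, 12]]
C^4 = [[5, 12], [12, 29]]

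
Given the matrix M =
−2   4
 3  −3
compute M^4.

[[556, −740], [−555, 741]]

M^2 = [[16, −20], [−15, 21]]
M^3 = [[−92, 124], [93, −123]]
M^4 = [[556, −740], [−555, 741]]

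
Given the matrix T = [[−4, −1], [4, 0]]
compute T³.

T² = [[12, 4], [−16, −4]]
T³ = [[−32, −12], [48, 16]]

[[−32, −12], [48, 16]]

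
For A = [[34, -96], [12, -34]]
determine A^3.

tr A = 0 and det A = -4, so the characteristic polynomial is λ² − (0)λ + (-4) with roots -2 and 2.
Eigenvectors give P = [[8, 3], [3, 1]] with P⁻¹ = [[-1, 3], [3, -8]], and A = P·diag(-2, 2)·P⁻¹.
Then A^3 = P·diag(-8, 8)·P⁻¹ = [[-64, 24], [-24, 8]] · [[-1, 3], [3, -8]] = [[136, -384], [48, -136]].

[[136, -384], [48, -136]]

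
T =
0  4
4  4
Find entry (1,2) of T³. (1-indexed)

T² = [[16, 16], [16, 32]]
T³ = [[64, 128], [128, 192]]

128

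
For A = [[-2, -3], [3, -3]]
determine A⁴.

A² = [[-5, 15], [-15, 0]]
A³ = [[55, -30], [30, 45]]
A⁴ = [[-200, -75], [75, -225]]

[[-200, -75], [75, -225]]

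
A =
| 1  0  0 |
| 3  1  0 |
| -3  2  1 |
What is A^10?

A = I + N where N = [[0, 0, 0], [3, 0, 0], [-3, 2, 0]] is strictly lower-triangular, so N^3 = 0.
(I + N)^10 = I + 10·N + 45·N^2 = [[1, 0, 0], [30, 1, 0], [240, 20, 1]].

[[1, 0, 0], [30, 1, 0], [240, 20, 1]]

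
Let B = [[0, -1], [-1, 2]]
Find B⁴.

[[5, -12], [-12, 29]]

B² = [[1, -2], [-2, 5]]
B³ = [[2, -5], [-5, 12]]
B⁴ = [[5, -12], [-12, 29]]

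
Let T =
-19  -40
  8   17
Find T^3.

[[-139, -280], [56, 113]]

tr T = -2 and det T = -3, so the characteristic polynomial is λ² − (-2)λ + (-3) with roots -3 and 1.
Eigenvectors give P = [[5, -2], [-2, 1]] with P⁻¹ = [[1, 2], [2, 5]], and T = P·diag(-3, 1)·P⁻¹.
Then T^3 = P·diag(-27, 1)·P⁻¹ = [[-135, -2], [54, 1]] · [[1, 2], [2, 5]] = [[-139, -280], [56, 113]].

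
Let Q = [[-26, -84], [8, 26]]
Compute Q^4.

tr Q = 0 and det Q = -4, so the characteristic polynomial is λ² − (0)λ + (-4) with roots 2 and -2.
Eigenvectors give P = [[-3, 7], [1, -2]] with P⁻¹ = [[2, 7], [1, 3]], and Q = P·diag(2, -2)·P⁻¹.
Then Q^4 = P·diag(16, 16)·P⁻¹ = [[-48, 112], [16, -32]] · [[2, 7], [1, 3]] = [[16, 0], [0, 16]].

[[16, 0], [0, 16]]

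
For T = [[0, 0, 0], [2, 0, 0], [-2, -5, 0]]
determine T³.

[[0, 0, 0], [0, 0, 0], [0, 0, 0]]

T is strictly triangular, hence nilpotent: T³ = 0, so T³ = 0.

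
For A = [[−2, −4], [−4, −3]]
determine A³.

[[−120, −140], [−140, −155]]

A² = [[20, 20], [20, 25]]
A³ = [[−120, −140], [−140, −155]]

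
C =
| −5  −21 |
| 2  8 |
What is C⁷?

[[−761, −2667], [254, 890]]

tr C = 3 and det C = 2, so the characteristic polynomial is λ² − (3)λ + (2) with roots 1 and 2.
Eigenvectors give P = [[−7, 3], [2, −1]] with P⁻¹ = [[−1, −3], [−2, −7]], and C = P·diag(1, 2)·P⁻¹.
Then C⁷ = P·diag(1, 128)·P⁻¹ = [[−7, 384], [2, −128]] · [[−1, −3], [−2, −7]] = [[−761, −2667], [254, 890]].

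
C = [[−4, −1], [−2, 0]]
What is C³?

[[−80, −18], [−36, −8]]

C² = [[18, 4], [8, 2]]
C³ = [[−80, −18], [−36, −8]]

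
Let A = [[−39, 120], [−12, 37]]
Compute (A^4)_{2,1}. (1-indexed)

tr A = −2 and det A = −3, so the characteristic polynomial is λ² − (−2)λ + (−3) with roots −3 and 1.
Eigenvectors give P = [[10, 3], [3, 1]] with P⁻¹ = [[1, −3], [−3, 10]], and A = P·diag(−3, 1)·P⁻¹.
Then A^4 = P·diag(81, 1)·P⁻¹ = [[810, 3], [243, 1]] · [[1, −3], [−3, 10]] = [[801, −2400], [240, −719]].

240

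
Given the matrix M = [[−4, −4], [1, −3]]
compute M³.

[[−20, −132], [33, 13]]

M² = [[12, 28], [−7, 5]]
M³ = [[−20, −132], [33, 13]]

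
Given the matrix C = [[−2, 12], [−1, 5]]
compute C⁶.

[[−188, 756], [−63, 253]]

tr C = 3 and det C = 2, so the characteristic polynomial is λ² − (3)λ + (2) with roots 1 and 2.
Eigenvectors give P = [[4, 3], [1, 1]] with P⁻¹ = [[1, −3], [−1, 4]], and C = P·diag(1, 2)·P⁻¹.
Then C⁶ = P·diag(1, 64)·P⁻¹ = [[4, 192], [1, 64]] · [[1, −3], [−1, 4]] = [[−188, 756], [−63, 253]].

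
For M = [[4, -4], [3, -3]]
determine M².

M² = M (a projection; rank 1, trace 1), so M² = M.

[[4, -4], [3, -3]]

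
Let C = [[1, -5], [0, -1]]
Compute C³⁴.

C² = I (check: tr C = 0 and det C = -1), so C³⁴ = I since 34 is even.

[[1, 0], [0, 1]]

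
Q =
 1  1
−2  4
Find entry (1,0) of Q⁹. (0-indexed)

tr Q = 5 and det Q = 6, so the characteristic polynomial is λ² − (5)λ + (6) with roots 3 and 2.
Eigenvectors give P = [[−1, 1], [−2, 1]] with P⁻¹ = [[1, −1], [2, −1]], and Q = P·diag(3, 2)·P⁻¹.
Then Q⁹ = P·diag(19683, 512)·P⁻¹ = [[−19683, 512], [−39366, 512]] · [[1, −1], [2, −1]] = [[−18659, 19171], [−38342, 38854]].

−38342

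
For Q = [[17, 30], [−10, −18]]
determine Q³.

tr Q = −1 and det Q = −6, so the characteristic polynomial is λ² − (−1)λ + (−6) with roots 2 and −3.
Eigenvectors give P = [[−2, −3], [1, 2]] with P⁻¹ = [[−2, −3], [1, 2]], and Q = P·diag(2, −3)·P⁻¹.
Then Q³ = P·diag(8, −27)·P⁻¹ = [[−16, 81], [8, −54]] · [[−2, −3], [1, 2]] = [[113, 210], [−70, −132]].

[[113, 210], [−70, −132]]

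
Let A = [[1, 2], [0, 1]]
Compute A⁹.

[[1, 18], [0, 1]]

A = I + N where N = [[0, 2], [0, 0]] is strictly upper-triangular, so N² = 0.
(I + N)⁹ = I + 9·N = [[1, 18], [0, 1]].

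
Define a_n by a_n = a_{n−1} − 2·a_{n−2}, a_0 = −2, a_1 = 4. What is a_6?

16

With companion matrix Q = [[1, −2], [1, 0]], [a_n, a_{n−1}]ᵀ = Q·[a_{n−1}, a_{n−2}]ᵀ, so [a_6, a_5]ᵀ = Q⁵·[a_1, a_0]ᵀ.
Q⁵ = [[5, 2], [−1, 6]], giving [a_6, a_5]ᵀ = [[16], [−16]].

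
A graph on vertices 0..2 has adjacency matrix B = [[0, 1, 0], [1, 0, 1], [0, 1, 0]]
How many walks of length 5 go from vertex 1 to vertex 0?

The number of length-5 walks from vertex 1 to vertex 0 is entry (1,0) of B^5, where B is the adjacency matrix.
B^2 = [[1, 0, 1], [0, 2, 0], [1, 0, 1]]
B^3 = [[0, 2, 0], [2, 0, 2], [0, 2, 0]]
B^4 = [[2, 0, 2], [0, 4, 0], [2, 0, 2]]
B^5 = [[0, 4, 0], [4, 0, 4], [0, 4, 0]]

4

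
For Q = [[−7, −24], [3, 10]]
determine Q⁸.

[[−2039, −6120], [765, 2296]]

tr Q = 3 and det Q = 2, so the characteristic polynomial is λ² − (3)λ + (2) with roots 2 and 1.
Eigenvectors give P = [[−8, −3], [3, 1]] with P⁻¹ = [[1, 3], [−3, −8]], and Q = P·diag(2, 1)·P⁻¹.
Then Q⁸ = P·diag(256, 1)·P⁻¹ = [[−2048, −3], [768, 1]] · [[1, 3], [−3, −8]] = [[−2039, −6120], [765, 2296]].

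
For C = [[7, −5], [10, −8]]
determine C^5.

[[307, −275], [550, −518]]

tr C = −1 and det C = −6, so the characteristic polynomial is λ² − (−1)λ + (−6) with roots −3 and 2.
Eigenvectors give P = [[1, −1], [2, −1]] with P⁻¹ = [[−1, 1], [−2, 1]], and C = P·diag(−3, 2)·P⁻¹.
Then C^5 = P·diag(−243, 32)·P⁻¹ = [[−243, −32], [−486, −32]] · [[−1, 1], [−2, 1]] = [[307, −275], [550, −518]].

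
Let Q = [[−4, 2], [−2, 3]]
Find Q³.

Q² = [[12, −2], [2, 5]]
Q³ = [[−44, 18], [−18, 19]]

[[−44, 18], [−18, 19]]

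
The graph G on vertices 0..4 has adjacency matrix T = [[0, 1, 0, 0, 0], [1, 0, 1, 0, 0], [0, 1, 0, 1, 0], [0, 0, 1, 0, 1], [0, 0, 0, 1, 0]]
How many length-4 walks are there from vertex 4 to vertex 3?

0

The number of length-4 walks from vertex 4 to vertex 3 is entry (4,3) of T⁴, where T is the adjacency matrix.
T² = [[1, 0, 1, 0, 0], [0, 2, 0, 1, 0], [1, 0, 2, 0, 1], [0, 1, 0, 2, 0], [0, 0, 1, 0, 1]]
T³ = [[0, 2, 0, 1, 0], [2, 0, 3, 0, 1], [0, 3, 0, 3, 0], [1, 0, 3, 0, 2], [0, 1, 0, 2, 0]]
T⁴ = [[2, 0, 3, 0, 1], [0, 5, 0, 4, 0], [3, 0, 6, 0, 3], [0, 4, 0, 5, 0], [1, 0, 3, 0, 2]]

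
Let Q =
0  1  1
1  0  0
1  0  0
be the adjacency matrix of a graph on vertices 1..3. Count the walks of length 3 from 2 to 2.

0

The number of length-3 walks from vertex 2 to vertex 2 is entry (2,2) of Q^3, where Q is the adjacency matrix.
Q^2 = [[2, 0, 0], [0, 1, 1], [0, 1, 1]]
Q^3 = [[0, 2, 2], [2, 0, 0], [2, 0, 0]]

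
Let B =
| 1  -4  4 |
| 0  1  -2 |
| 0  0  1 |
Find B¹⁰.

[[1, -40, 400], [0, 1, -20], [0, 0, 1]]

B = I + N where N = [[0, -4, 4], [0, 0, -2], [0, 0, 0]] is strictly upper-triangular, so N³ = 0.
(I + N)¹⁰ = I + 10·N + 45·N² = [[1, -40, 400], [0, 1, -20], [0, 0, 1]].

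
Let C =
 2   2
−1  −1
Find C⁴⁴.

C² = C (a projection; rank 1, trace 1), so C⁴⁴ = C.

[[2, 2], [−1, −1]]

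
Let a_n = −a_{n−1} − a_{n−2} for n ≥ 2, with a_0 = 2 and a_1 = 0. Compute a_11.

With companion matrix A = [[−1, −1], [1, 0]], [a_n, a_{n−1}]ᵀ = A·[a_{n−1}, a_{n−2}]ᵀ, so [a_11, a_10]ᵀ = A^10·[a_1, a_0]ᵀ.
A^10 = [[−1, −1], [1, 0]], giving [a_11, a_10]ᵀ = [[−2], [0]].

−2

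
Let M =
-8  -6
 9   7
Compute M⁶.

[[190, 126], [-189, -125]]

tr M = -1 and det M = -2, so the characteristic polynomial is λ² − (-1)λ + (-2) with roots -2 and 1.
Eigenvectors give P = [[-1, -2], [1, 3]] with P⁻¹ = [[-3, -2], [1, 1]], and M = P·diag(-2, 1)·P⁻¹.
Then M⁶ = P·diag(64, 1)·P⁻¹ = [[-64, -2], [64, 3]] · [[-3, -2], [1, 1]] = [[190, 126], [-189, -125]].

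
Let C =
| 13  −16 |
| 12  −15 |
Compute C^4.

tr C = −2 and det C = −3, so the characteristic polynomial is λ² − (−2)λ + (−3) with roots 1 and −3.
Eigenvectors give P = [[4, −1], [3, −1]] with P⁻¹ = [[1, −1], [3, −4]], and C = P·diag(1, −3)·P⁻¹.
Then C^4 = P·diag(1, 81)·P⁻¹ = [[4, −81], [3, −81]] · [[1, −1], [3, −4]] = [[−239, 320], [−240, 321]].

[[−239, 320], [−240, 321]]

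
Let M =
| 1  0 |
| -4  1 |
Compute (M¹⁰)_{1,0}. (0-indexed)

M = I + N where N = [[0, 0], [-4, 0]] is strictly lower-triangular, so N² = 0.
(I + N)¹⁰ = I + 10·N = [[1, 0], [-40, 1]].

-40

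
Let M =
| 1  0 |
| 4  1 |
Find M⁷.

M = I + N where N = [[0, 0], [4, 0]] is strictly lower-triangular, so N² = 0.
(I + N)⁷ = I + 7·N = [[1, 0], [28, 1]].

[[1, 0], [28, 1]]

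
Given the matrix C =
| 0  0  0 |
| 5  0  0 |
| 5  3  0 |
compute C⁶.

[[0, 0, 0], [0, 0, 0], [0, 0, 0]]

C is strictly triangular, hence nilpotent: C³ = 0, so C⁶ = 0.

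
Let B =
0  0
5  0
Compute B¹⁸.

B is strictly triangular, hence nilpotent: B² = 0, so B¹⁸ = 0.

[[0, 0], [0, 0]]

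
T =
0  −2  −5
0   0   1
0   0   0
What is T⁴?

T is strictly triangular, hence nilpotent: T³ = 0, so T⁴ = 0.

[[0, 0, 0], [0, 0, 0], [0, 0, 0]]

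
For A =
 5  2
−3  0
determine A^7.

tr A = 5 and det A = 6, so the characteristic polynomial is λ² − (5)λ + (6) with roots 2 and 3.
Eigenvectors give P = [[−2, −1], [3, 1]] with P⁻¹ = [[1, 1], [−3, −2]], and A = P·diag(2, 3)·P⁻¹.
Then A^7 = P·diag(128, 2187)·P⁻¹ = [[−256, −2187], [384, 2187]] · [[1, 1], [−3, −2]] = [[6305, 4118], [−6177, −3990]].

[[6305, 4118], [−6177, −3990]]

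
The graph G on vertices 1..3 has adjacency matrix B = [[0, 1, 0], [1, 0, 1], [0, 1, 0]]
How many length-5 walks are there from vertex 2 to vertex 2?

0

The number of length-5 walks from vertex 2 to vertex 2 is entry (2,2) of B⁵, where B is the adjacency matrix.
B² = [[1, 0, 1], [0, 2, 0], [1, 0, 1]]
B³ = [[0, 2, 0], [2, 0, 2], [0, 2, 0]]
B⁴ = [[2, 0, 2], [0, 4, 0], [2, 0, 2]]
B⁵ = [[0, 4, 0], [4, 0, 4], [0, 4, 0]]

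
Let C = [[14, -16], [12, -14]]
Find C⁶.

tr C = 0 and det C = -4, so the characteristic polynomial is λ² − (0)λ + (-4) with roots -2 and 2.
Eigenvectors give P = [[1, -4], [1, -3]] with P⁻¹ = [[-3, 4], [-1, 1]], and C = P·diag(-2, 2)·P⁻¹.
Then C⁶ = P·diag(64, 64)·P⁻¹ = [[64, -256], [64, -192]] · [[-3, 4], [-1, 1]] = [[64, 0], [0, 64]].

[[64, 0], [0, 64]]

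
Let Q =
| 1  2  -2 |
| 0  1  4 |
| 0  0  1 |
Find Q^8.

[[1, 16, 208], [0, 1, 32], [0, 0, 1]]

Q = I + N where N = [[0, 2, -2], [0, 0, 4], [0, 0, 0]] is strictly upper-triangular, so N^3 = 0.
(I + N)^8 = I + 8·N + 28·N^2 = [[1, 16, 208], [0, 1, 32], [0, 0, 1]].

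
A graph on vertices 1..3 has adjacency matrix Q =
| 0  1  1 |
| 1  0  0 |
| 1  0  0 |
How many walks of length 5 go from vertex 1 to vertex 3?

The number of length-5 walks from vertex 1 to vertex 3 is entry (1,3) of Q⁵, where Q is the adjacency matrix.
Q² = [[2, 0, 0], [0, 1, 1], [0, 1, 1]]
Q³ = [[0, 2, 2], [2, 0, 0], [2, 0, 0]]
Q⁴ = [[4, 0, 0], [0, 2, 2], [0, 2, 2]]
Q⁵ = [[0, 4, 4], [4, 0, 0], [4, 0, 0]]

4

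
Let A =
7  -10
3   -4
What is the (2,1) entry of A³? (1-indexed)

tr A = 3 and det A = 2, so the characteristic polynomial is λ² − (3)λ + (2) with roots 1 and 2.
Eigenvectors give P = [[-5, 2], [-3, 1]] with P⁻¹ = [[1, -2], [3, -5]], and A = P·diag(1, 2)·P⁻¹.
Then A³ = P·diag(1, 8)·P⁻¹ = [[-5, 16], [-3, 8]] · [[1, -2], [3, -5]] = [[43, -70], [21, -34]].

21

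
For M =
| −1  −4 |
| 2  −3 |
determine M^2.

[[−7, 16], [−8, 1]]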